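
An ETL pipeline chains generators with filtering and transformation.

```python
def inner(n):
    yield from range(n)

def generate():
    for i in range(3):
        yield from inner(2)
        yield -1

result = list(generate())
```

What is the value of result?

Step 1: For each i in range(3):
  i=0: yield from inner(2) -> [0, 1], then yield -1
  i=1: yield from inner(2) -> [0, 1], then yield -1
  i=2: yield from inner(2) -> [0, 1], then yield -1
Therefore result = [0, 1, -1, 0, 1, -1, 0, 1, -1].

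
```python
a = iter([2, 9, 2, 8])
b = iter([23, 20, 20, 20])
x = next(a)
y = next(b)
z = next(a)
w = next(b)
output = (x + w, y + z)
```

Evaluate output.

Step 1: a iterates [2, 9, 2, 8], b iterates [23, 20, 20, 20].
Step 2: x = next(a) = 2, y = next(b) = 23.
Step 3: z = next(a) = 9, w = next(b) = 20.
Step 4: output = (2 + 20, 23 + 9) = (22, 32).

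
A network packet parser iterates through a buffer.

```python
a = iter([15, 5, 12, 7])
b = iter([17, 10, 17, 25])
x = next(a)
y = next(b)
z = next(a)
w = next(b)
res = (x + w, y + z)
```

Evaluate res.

Step 1: a iterates [15, 5, 12, 7], b iterates [17, 10, 17, 25].
Step 2: x = next(a) = 15, y = next(b) = 17.
Step 3: z = next(a) = 5, w = next(b) = 10.
Step 4: res = (15 + 10, 17 + 5) = (25, 22).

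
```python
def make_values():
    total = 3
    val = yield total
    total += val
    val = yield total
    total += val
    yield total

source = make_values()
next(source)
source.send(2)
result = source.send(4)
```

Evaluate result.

Step 1: next() -> yield total=3.
Step 2: send(2) -> val=2, total = 3+2 = 5, yield 5.
Step 3: send(4) -> val=4, total = 5+4 = 9, yield 9.
Therefore result = 9.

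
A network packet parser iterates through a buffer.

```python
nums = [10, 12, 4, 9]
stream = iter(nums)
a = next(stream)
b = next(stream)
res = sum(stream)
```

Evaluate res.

Step 1: Create iterator over [10, 12, 4, 9].
Step 2: a = next() = 10, b = next() = 12.
Step 3: sum() of remaining [4, 9] = 13.
Therefore res = 13.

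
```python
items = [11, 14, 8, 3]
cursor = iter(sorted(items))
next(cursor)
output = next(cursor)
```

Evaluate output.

Step 1: sorted([11, 14, 8, 3]) = [3, 8, 11, 14].
Step 2: Create iterator and skip 1 elements.
Step 3: next() returns 8.
Therefore output = 8.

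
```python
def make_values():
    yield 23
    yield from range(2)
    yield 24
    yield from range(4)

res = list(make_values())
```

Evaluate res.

Step 1: Trace yields in order:
  yield 23
  yield 0
  yield 1
  yield 24
  yield 0
  yield 1
  yield 2
  yield 3
Therefore res = [23, 0, 1, 24, 0, 1, 2, 3].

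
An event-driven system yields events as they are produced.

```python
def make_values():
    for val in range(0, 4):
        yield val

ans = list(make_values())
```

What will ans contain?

Step 1: The generator yields each value from range(0, 4).
Step 2: list() consumes all yields: [0, 1, 2, 3].
Therefore ans = [0, 1, 2, 3].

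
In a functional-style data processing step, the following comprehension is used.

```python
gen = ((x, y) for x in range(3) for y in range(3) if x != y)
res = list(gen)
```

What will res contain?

Step 1: Nested generator over range(3) x range(3) where x != y:
  (0, 0): excluded (x == y)
  (0, 1): included
  (0, 2): included
  (1, 0): included
  (1, 1): excluded (x == y)
  (1, 2): included
  (2, 0): included
  (2, 1): included
  (2, 2): excluded (x == y)
Therefore res = [(0, 1), (0, 2), (1, 0), (1, 2), (2, 0), (2, 1)].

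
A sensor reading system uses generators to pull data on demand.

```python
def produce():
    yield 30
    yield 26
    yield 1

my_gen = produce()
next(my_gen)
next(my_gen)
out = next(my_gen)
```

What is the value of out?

Step 1: produce() creates a generator.
Step 2: next(my_gen) yields 30 (consumed and discarded).
Step 3: next(my_gen) yields 26 (consumed and discarded).
Step 4: next(my_gen) yields 1, assigned to out.
Therefore out = 1.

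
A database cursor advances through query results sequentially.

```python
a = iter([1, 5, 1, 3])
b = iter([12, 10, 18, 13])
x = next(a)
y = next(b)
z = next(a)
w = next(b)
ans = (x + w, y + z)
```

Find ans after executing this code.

Step 1: a iterates [1, 5, 1, 3], b iterates [12, 10, 18, 13].
Step 2: x = next(a) = 1, y = next(b) = 12.
Step 3: z = next(a) = 5, w = next(b) = 10.
Step 4: ans = (1 + 10, 12 + 5) = (11, 17).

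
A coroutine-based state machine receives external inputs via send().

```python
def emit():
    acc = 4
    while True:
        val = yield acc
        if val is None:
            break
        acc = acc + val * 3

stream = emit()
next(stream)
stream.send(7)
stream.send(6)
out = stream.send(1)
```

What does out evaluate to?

Step 1: next() -> yield acc=4.
Step 2: send(7) -> val=7, acc = 4 + 7*3 = 25, yield 25.
Step 3: send(6) -> val=6, acc = 25 + 6*3 = 43, yield 43.
Step 4: send(1) -> val=1, acc = 43 + 1*3 = 46, yield 46.
Therefore out = 46.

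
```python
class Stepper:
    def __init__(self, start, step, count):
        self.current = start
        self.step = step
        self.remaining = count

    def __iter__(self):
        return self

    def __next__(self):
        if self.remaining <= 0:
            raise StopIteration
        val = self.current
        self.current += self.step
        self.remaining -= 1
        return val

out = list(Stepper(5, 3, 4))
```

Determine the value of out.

Step 1: Stepper starts at 5, increments by 3, for 4 steps:
  Yield 5, then current += 3
  Yield 8, then current += 3
  Yield 11, then current += 3
  Yield 14, then current += 3
Therefore out = [5, 8, 11, 14].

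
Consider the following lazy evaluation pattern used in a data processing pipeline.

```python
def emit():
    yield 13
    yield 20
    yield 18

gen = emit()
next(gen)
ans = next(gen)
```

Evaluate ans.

Step 1: emit() creates a generator.
Step 2: next(gen) yields 13 (consumed and discarded).
Step 3: next(gen) yields 20, assigned to ans.
Therefore ans = 20.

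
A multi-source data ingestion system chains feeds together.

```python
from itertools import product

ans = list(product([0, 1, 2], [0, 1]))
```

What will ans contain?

Step 1: product([0, 1, 2], [0, 1]) gives all pairs:
  (0, 0)
  (0, 1)
  (1, 0)
  (1, 1)
  (2, 0)
  (2, 1)
Therefore ans = [(0, 0), (0, 1), (1, 0), (1, 1), (2, 0), (2, 1)].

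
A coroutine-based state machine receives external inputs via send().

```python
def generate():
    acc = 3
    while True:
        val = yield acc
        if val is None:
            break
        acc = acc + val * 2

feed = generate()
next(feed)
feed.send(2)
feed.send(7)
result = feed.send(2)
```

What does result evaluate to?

Step 1: next() -> yield acc=3.
Step 2: send(2) -> val=2, acc = 3 + 2*2 = 7, yield 7.
Step 3: send(7) -> val=7, acc = 7 + 7*2 = 21, yield 21.
Step 4: send(2) -> val=2, acc = 21 + 2*2 = 25, yield 25.
Therefore result = 25.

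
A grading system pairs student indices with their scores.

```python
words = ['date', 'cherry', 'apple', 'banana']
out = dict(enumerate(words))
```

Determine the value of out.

Step 1: enumerate pairs indices with words:
  0 -> 'date'
  1 -> 'cherry'
  2 -> 'apple'
  3 -> 'banana'
Therefore out = {0: 'date', 1: 'cherry', 2: 'apple', 3: 'banana'}.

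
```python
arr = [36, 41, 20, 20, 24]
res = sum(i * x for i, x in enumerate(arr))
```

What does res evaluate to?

Step 1: Compute i * x for each (i, x) in enumerate([36, 41, 20, 20, 24]):
  i=0, x=36: 0*36 = 0
  i=1, x=41: 1*41 = 41
  i=2, x=20: 2*20 = 40
  i=3, x=20: 3*20 = 60
  i=4, x=24: 4*24 = 96
Step 2: sum = 0 + 41 + 40 + 60 + 96 = 237.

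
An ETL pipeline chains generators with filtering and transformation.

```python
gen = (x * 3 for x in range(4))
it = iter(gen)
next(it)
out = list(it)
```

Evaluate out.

Step 1: Generator produces [0, 3, 6, 9].
Step 2: next(it) consumes first element (0).
Step 3: list(it) collects remaining: [3, 6, 9].
Therefore out = [3, 6, 9].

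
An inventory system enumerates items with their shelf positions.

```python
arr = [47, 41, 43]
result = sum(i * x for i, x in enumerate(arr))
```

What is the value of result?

Step 1: Compute i * x for each (i, x) in enumerate([47, 41, 43]):
  i=0, x=47: 0*47 = 0
  i=1, x=41: 1*41 = 41
  i=2, x=43: 2*43 = 86
Step 2: sum = 0 + 41 + 86 = 127.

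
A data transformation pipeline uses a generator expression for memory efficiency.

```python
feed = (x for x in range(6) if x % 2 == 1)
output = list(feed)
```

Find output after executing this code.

Step 1: Filter range(6) keeping only odd values:
  x=0: even, excluded
  x=1: odd, included
  x=2: even, excluded
  x=3: odd, included
  x=4: even, excluded
  x=5: odd, included
Therefore output = [1, 3, 5].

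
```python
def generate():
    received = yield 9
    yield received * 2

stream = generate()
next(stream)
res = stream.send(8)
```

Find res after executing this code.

Step 1: next(stream) advances to first yield, producing 9.
Step 2: send(8) resumes, received = 8.
Step 3: yield received * 2 = 8 * 2 = 16.
Therefore res = 16.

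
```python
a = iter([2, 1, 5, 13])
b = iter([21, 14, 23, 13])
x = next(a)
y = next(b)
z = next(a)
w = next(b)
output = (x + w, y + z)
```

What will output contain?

Step 1: a iterates [2, 1, 5, 13], b iterates [21, 14, 23, 13].
Step 2: x = next(a) = 2, y = next(b) = 21.
Step 3: z = next(a) = 1, w = next(b) = 14.
Step 4: output = (2 + 14, 21 + 1) = (16, 22).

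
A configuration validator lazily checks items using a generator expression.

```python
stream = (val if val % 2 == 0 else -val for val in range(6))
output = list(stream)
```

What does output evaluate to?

Step 1: For each val in range(6), yield val if even, else -val:
  val=0: even, yield 0
  val=1: odd, yield -1
  val=2: even, yield 2
  val=3: odd, yield -3
  val=4: even, yield 4
  val=5: odd, yield -5
Therefore output = [0, -1, 2, -3, 4, -5].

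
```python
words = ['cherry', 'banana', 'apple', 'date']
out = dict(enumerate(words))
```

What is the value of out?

Step 1: enumerate pairs indices with words:
  0 -> 'cherry'
  1 -> 'banana'
  2 -> 'apple'
  3 -> 'date'
Therefore out = {0: 'cherry', 1: 'banana', 2: 'apple', 3: 'date'}.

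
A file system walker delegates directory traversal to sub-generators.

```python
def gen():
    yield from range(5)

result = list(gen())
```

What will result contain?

Step 1: yield from delegates to the iterable, yielding each element.
Step 2: Collected values: [0, 1, 2, 3, 4].
Therefore result = [0, 1, 2, 3, 4].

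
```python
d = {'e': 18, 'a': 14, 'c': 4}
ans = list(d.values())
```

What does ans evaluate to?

Step 1: d.values() returns the dictionary values in insertion order.
Therefore ans = [18, 14, 4].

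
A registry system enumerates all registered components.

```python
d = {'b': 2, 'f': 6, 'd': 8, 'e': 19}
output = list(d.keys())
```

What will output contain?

Step 1: d.keys() returns the dictionary keys in insertion order.
Therefore output = ['b', 'f', 'd', 'e'].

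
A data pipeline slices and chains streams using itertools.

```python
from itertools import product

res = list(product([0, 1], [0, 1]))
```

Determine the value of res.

Step 1: product([0, 1], [0, 1]) gives all pairs:
  (0, 0)
  (0, 1)
  (1, 0)
  (1, 1)
Therefore res = [(0, 0), (0, 1), (1, 0), (1, 1)].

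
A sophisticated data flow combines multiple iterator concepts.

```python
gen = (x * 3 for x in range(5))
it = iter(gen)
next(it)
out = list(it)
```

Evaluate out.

Step 1: Generator produces [0, 3, 6, 9, 12].
Step 2: next(it) consumes first element (0).
Step 3: list(it) collects remaining: [3, 6, 9, 12].
Therefore out = [3, 6, 9, 12].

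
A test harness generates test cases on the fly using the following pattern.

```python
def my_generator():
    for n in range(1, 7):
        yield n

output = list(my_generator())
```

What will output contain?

Step 1: The generator yields each value from range(1, 7).
Step 2: list() consumes all yields: [1, 2, 3, 4, 5, 6].
Therefore output = [1, 2, 3, 4, 5, 6].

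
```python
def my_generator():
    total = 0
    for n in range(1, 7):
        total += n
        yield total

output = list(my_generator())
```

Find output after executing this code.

Step 1: Generator accumulates running sum:
  n=1: total = 1, yield 1
  n=2: total = 3, yield 3
  n=3: total = 6, yield 6
  n=4: total = 10, yield 10
  n=5: total = 15, yield 15
  n=6: total = 21, yield 21
Therefore output = [1, 3, 6, 10, 15, 21].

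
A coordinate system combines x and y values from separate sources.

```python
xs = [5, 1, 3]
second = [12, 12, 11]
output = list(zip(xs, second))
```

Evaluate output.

Step 1: zip pairs elements at same index:
  Index 0: (5, 12)
  Index 1: (1, 12)
  Index 2: (3, 11)
Therefore output = [(5, 12), (1, 12), (3, 11)].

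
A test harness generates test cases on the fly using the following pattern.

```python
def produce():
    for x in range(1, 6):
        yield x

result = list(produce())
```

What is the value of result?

Step 1: The generator yields each value from range(1, 6).
Step 2: list() consumes all yields: [1, 2, 3, 4, 5].
Therefore result = [1, 2, 3, 4, 5].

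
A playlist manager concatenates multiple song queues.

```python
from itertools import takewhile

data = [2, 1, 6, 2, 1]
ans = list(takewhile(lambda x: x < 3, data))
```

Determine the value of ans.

Step 1: takewhile stops at first element >= 3:
  2 < 3: take
  1 < 3: take
  6 >= 3: stop
Therefore ans = [2, 1].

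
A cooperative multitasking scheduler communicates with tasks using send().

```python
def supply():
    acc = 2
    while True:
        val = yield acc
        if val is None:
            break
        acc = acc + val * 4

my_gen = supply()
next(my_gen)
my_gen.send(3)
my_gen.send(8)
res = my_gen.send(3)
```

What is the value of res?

Step 1: next() -> yield acc=2.
Step 2: send(3) -> val=3, acc = 2 + 3*4 = 14, yield 14.
Step 3: send(8) -> val=8, acc = 14 + 8*4 = 46, yield 46.
Step 4: send(3) -> val=3, acc = 46 + 3*4 = 58, yield 58.
Therefore res = 58.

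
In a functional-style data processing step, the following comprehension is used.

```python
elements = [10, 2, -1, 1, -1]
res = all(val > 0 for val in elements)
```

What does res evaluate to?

Step 1: Check val > 0 for each element in [10, 2, -1, 1, -1]:
  10 > 0: True
  2 > 0: True
  -1 > 0: False
  1 > 0: True
  -1 > 0: False
Step 2: all() returns False.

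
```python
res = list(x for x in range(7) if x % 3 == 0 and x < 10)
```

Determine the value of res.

Step 1: Filter range(7) where x % 3 == 0 and x < 10:
  x=0: both conditions met, included
  x=1: excluded (1 % 3 != 0)
  x=2: excluded (2 % 3 != 0)
  x=3: both conditions met, included
  x=4: excluded (4 % 3 != 0)
  x=5: excluded (5 % 3 != 0)
  x=6: both conditions met, included
Therefore res = [0, 3, 6].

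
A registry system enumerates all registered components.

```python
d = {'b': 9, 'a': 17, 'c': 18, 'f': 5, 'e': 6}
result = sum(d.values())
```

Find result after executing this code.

Step 1: d.values() = [9, 17, 18, 5, 6].
Step 2: sum = 55.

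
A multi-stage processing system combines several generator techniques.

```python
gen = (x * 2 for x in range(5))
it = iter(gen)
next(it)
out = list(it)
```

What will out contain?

Step 1: Generator produces [0, 2, 4, 6, 8].
Step 2: next(it) consumes first element (0).
Step 3: list(it) collects remaining: [2, 4, 6, 8].
Therefore out = [2, 4, 6, 8].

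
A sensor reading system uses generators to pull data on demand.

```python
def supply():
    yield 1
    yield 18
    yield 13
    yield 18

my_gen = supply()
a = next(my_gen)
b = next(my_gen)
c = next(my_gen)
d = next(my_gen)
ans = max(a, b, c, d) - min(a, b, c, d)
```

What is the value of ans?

Step 1: Create generator and consume all values:
  a = next(my_gen) = 1
  b = next(my_gen) = 18
  c = next(my_gen) = 13
  d = next(my_gen) = 18
Step 2: max = 18, min = 1, ans = 18 - 1 = 17.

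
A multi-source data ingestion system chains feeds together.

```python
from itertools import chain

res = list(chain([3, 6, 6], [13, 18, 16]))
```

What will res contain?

Step 1: chain() concatenates iterables: [3, 6, 6] + [13, 18, 16].
Therefore res = [3, 6, 6, 13, 18, 16].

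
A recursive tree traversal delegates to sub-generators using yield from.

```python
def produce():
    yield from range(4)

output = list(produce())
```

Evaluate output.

Step 1: yield from delegates to the iterable, yielding each element.
Step 2: Collected values: [0, 1, 2, 3].
Therefore output = [0, 1, 2, 3].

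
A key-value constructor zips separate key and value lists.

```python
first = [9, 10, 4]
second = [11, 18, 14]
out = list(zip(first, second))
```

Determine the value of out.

Step 1: zip pairs elements at same index:
  Index 0: (9, 11)
  Index 1: (10, 18)
  Index 2: (4, 14)
Therefore out = [(9, 11), (10, 18), (4, 14)].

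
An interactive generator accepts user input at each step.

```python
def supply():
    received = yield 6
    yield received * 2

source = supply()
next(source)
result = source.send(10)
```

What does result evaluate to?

Step 1: next(source) advances to first yield, producing 6.
Step 2: send(10) resumes, received = 10.
Step 3: yield received * 2 = 10 * 2 = 20.
Therefore result = 20.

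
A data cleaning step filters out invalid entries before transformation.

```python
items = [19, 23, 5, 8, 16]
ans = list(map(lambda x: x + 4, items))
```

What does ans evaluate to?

Step 1: Apply lambda x: x + 4 to each element:
  19 -> 23
  23 -> 27
  5 -> 9
  8 -> 12
  16 -> 20
Therefore ans = [23, 27, 9, 12, 20].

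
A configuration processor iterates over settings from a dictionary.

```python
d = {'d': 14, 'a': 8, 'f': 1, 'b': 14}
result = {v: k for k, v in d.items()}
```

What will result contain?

Step 1: Invert dict (swap keys and values):
  'd': 14 -> 14: 'd'
  'a': 8 -> 8: 'a'
  'f': 1 -> 1: 'f'
  'b': 14 -> 14: 'b'
Therefore result = {14: 'b', 8: 'a', 1: 'f'}.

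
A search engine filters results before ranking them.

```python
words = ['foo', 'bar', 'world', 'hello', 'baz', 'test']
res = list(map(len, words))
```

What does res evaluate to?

Step 1: Map len() to each word:
  'foo' -> 3
  'bar' -> 3
  'world' -> 5
  'hello' -> 5
  'baz' -> 3
  'test' -> 4
Therefore res = [3, 3, 5, 5, 3, 4].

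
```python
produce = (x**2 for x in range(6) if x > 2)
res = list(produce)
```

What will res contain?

Step 1: For range(6), keep x > 2, then square:
  x=0: 0 <= 2, excluded
  x=1: 1 <= 2, excluded
  x=2: 2 <= 2, excluded
  x=3: 3 > 2, yield 3**2 = 9
  x=4: 4 > 2, yield 4**2 = 16
  x=5: 5 > 2, yield 5**2 = 25
Therefore res = [9, 16, 25].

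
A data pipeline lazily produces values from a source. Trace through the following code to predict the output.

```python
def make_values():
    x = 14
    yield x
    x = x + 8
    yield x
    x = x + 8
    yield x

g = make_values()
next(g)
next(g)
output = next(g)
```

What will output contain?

Step 1: Trace through generator execution:
  Yield 1: x starts at 14, yield 14
  Yield 2: x = 14 + 8 = 22, yield 22
  Yield 3: x = 22 + 8 = 30, yield 30
Step 2: First next() gets 14, second next() gets the second value, third next() yields 30.
Therefore output = 30.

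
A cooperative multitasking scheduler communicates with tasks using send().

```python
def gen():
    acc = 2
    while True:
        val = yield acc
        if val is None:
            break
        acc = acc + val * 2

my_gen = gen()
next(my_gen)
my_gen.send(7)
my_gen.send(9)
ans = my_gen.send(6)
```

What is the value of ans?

Step 1: next() -> yield acc=2.
Step 2: send(7) -> val=7, acc = 2 + 7*2 = 16, yield 16.
Step 3: send(9) -> val=9, acc = 16 + 9*2 = 34, yield 34.
Step 4: send(6) -> val=6, acc = 34 + 6*2 = 46, yield 46.
Therefore ans = 46.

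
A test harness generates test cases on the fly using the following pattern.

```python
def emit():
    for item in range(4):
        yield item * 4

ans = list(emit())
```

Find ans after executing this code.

Step 1: For each item in range(4), yield item * 4:
  item=0: yield 0 * 4 = 0
  item=1: yield 1 * 4 = 4
  item=2: yield 2 * 4 = 8
  item=3: yield 3 * 4 = 12
Therefore ans = [0, 4, 8, 12].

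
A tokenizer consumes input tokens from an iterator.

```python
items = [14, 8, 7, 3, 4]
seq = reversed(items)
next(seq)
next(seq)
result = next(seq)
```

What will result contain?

Step 1: reversed([14, 8, 7, 3, 4]) gives iterator: [4, 3, 7, 8, 14].
Step 2: First next() = 4, second next() = 3.
Step 3: Third next() = 7.
Therefore result = 7.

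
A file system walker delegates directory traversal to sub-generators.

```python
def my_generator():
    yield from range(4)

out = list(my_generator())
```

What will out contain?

Step 1: yield from delegates to the iterable, yielding each element.
Step 2: Collected values: [0, 1, 2, 3].
Therefore out = [0, 1, 2, 3].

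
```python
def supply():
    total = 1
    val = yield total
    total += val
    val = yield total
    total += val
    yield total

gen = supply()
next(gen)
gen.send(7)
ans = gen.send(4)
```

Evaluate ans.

Step 1: next() -> yield total=1.
Step 2: send(7) -> val=7, total = 1+7 = 8, yield 8.
Step 3: send(4) -> val=4, total = 8+4 = 12, yield 12.
Therefore ans = 12.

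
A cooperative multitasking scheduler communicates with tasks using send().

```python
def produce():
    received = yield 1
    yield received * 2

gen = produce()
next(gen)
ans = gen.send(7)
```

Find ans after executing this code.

Step 1: next(gen) advances to first yield, producing 1.
Step 2: send(7) resumes, received = 7.
Step 3: yield received * 2 = 7 * 2 = 14.
Therefore ans = 14.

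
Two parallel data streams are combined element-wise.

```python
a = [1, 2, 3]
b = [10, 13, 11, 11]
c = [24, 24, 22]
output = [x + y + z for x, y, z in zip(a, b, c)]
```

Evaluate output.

Step 1: zip three lists (truncates to shortest, len=3):
  1 + 10 + 24 = 35
  2 + 13 + 24 = 39
  3 + 11 + 22 = 36
Therefore output = [35, 39, 36].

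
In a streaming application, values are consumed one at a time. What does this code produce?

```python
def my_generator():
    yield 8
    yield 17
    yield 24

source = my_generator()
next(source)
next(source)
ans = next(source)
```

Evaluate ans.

Step 1: my_generator() creates a generator.
Step 2: next(source) yields 8 (consumed and discarded).
Step 3: next(source) yields 17 (consumed and discarded).
Step 4: next(source) yields 24, assigned to ans.
Therefore ans = 24.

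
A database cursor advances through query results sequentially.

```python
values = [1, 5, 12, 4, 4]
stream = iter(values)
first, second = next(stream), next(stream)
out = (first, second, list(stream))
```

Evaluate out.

Step 1: Create iterator over [1, 5, 12, 4, 4].
Step 2: first = 1, second = 5.
Step 3: Remaining elements: [12, 4, 4].
Therefore out = (1, 5, [12, 4, 4]).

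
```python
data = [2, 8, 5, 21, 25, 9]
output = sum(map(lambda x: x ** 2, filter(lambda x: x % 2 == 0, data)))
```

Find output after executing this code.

Step 1: Filter even numbers from [2, 8, 5, 21, 25, 9]: [2, 8]
Step 2: Square each: [4, 64]
Step 3: Sum = 68.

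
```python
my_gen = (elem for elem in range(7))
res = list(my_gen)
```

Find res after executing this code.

Step 1: Generator expression iterates range(7): [0, 1, 2, 3, 4, 5, 6].
Step 2: list() collects all values.
Therefore res = [0, 1, 2, 3, 4, 5, 6].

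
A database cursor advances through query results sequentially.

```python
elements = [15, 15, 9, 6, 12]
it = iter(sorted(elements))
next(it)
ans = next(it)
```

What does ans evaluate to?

Step 1: sorted([15, 15, 9, 6, 12]) = [6, 9, 12, 15, 15].
Step 2: Create iterator and skip 1 elements.
Step 3: next() returns 9.
Therefore ans = 9.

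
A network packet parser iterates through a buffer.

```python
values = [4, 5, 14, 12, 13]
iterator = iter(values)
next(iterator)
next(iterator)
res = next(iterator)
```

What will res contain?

Step 1: Create iterator over [4, 5, 14, 12, 13].
Step 2: next() consumes 4.
Step 3: next() consumes 5.
Step 4: next() returns 14.
Therefore res = 14.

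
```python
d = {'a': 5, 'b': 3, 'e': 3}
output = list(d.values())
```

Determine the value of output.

Step 1: d.values() returns the dictionary values in insertion order.
Therefore output = [5, 3, 3].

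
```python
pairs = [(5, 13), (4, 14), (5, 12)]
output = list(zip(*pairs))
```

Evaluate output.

Step 1: zip(*pairs) transposes: unzips [(5, 13), (4, 14), (5, 12)] into separate sequences.
Step 2: First elements: (5, 4, 5), second elements: (13, 14, 12).
Therefore output = [(5, 4, 5), (13, 14, 12)].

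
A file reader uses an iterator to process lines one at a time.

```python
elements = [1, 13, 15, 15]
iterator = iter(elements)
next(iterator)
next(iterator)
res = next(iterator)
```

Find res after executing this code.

Step 1: Create iterator over [1, 13, 15, 15].
Step 2: next() consumes 1.
Step 3: next() consumes 13.
Step 4: next() returns 15.
Therefore res = 15.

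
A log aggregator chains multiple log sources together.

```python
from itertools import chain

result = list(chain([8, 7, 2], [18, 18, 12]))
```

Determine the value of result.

Step 1: chain() concatenates iterables: [8, 7, 2] + [18, 18, 12].
Therefore result = [8, 7, 2, 18, 18, 12].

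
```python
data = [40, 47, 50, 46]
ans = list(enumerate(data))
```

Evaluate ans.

Step 1: enumerate pairs each element with its index:
  (0, 40)
  (1, 47)
  (2, 50)
  (3, 46)
Therefore ans = [(0, 40), (1, 47), (2, 50), (3, 46)].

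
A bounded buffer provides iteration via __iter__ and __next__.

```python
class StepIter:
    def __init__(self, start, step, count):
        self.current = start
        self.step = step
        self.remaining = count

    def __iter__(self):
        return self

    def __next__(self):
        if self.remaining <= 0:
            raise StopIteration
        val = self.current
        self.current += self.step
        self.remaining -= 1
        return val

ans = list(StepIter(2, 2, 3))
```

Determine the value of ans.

Step 1: StepIter starts at 2, increments by 2, for 3 steps:
  Yield 2, then current += 2
  Yield 4, then current += 2
  Yield 6, then current += 2
Therefore ans = [2, 4, 6].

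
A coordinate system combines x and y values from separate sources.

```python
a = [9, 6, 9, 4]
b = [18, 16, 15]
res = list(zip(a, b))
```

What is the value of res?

Step 1: zip stops at shortest (len(a)=4, len(b)=3):
  Index 0: (9, 18)
  Index 1: (6, 16)
  Index 2: (9, 15)
Step 2: Last element of a (4) has no pair, dropped.
Therefore res = [(9, 18), (6, 16), (9, 15)].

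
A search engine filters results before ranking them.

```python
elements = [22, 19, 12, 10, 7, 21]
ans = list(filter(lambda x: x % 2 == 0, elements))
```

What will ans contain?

Step 1: Filter elements divisible by 2:
  22 % 2 = 0: kept
  19 % 2 = 1: removed
  12 % 2 = 0: kept
  10 % 2 = 0: kept
  7 % 2 = 1: removed
  21 % 2 = 1: removed
Therefore ans = [22, 12, 10].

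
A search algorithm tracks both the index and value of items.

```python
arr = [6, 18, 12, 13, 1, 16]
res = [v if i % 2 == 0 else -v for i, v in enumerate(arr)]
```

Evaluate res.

Step 1: For each (i, v), keep v if i is even, negate if odd:
  i=0 (even): keep 6
  i=1 (odd): negate to -18
  i=2 (even): keep 12
  i=3 (odd): negate to -13
  i=4 (even): keep 1
  i=5 (odd): negate to -16
Therefore res = [6, -18, 12, -13, 1, -16].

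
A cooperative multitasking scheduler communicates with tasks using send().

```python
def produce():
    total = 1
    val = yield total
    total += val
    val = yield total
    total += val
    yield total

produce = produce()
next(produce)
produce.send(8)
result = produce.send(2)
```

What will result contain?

Step 1: next() -> yield total=1.
Step 2: send(8) -> val=8, total = 1+8 = 9, yield 9.
Step 3: send(2) -> val=2, total = 9+2 = 11, yield 11.
Therefore result = 11.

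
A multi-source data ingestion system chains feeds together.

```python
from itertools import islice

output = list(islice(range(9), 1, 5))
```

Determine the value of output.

Step 1: islice(range(9), 1, 5) takes elements at indices [1, 5).
Step 2: Elements: [1, 2, 3, 4].
Therefore output = [1, 2, 3, 4].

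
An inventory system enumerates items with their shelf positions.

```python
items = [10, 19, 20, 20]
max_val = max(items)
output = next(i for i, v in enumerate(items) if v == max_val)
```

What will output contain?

Step 1: max([10, 19, 20, 20]) = 20.
Step 2: Find first index where value == 20:
  Index 0: 10 != 20
  Index 1: 19 != 20
  Index 2: 20 == 20, found!
Therefore output = 2.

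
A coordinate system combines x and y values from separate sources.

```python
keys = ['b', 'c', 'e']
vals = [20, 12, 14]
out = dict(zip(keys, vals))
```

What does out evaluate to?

Step 1: zip pairs keys with values:
  'b' -> 20
  'c' -> 12
  'e' -> 14
Therefore out = {'b': 20, 'c': 12, 'e': 14}.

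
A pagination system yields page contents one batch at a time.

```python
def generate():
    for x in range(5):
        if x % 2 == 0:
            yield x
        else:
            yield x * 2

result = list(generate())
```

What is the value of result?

Step 1: For each x in range(5), yield x if even, else x*2:
  x=0 (even): yield 0
  x=1 (odd): yield 1*2 = 2
  x=2 (even): yield 2
  x=3 (odd): yield 3*2 = 6
  x=4 (even): yield 4
Therefore result = [0, 2, 2, 6, 4].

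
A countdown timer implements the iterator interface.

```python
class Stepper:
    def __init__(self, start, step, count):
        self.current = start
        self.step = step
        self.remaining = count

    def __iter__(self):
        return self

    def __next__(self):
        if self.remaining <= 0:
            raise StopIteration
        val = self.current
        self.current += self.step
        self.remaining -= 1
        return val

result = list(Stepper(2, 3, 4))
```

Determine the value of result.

Step 1: Stepper starts at 2, increments by 3, for 4 steps:
  Yield 2, then current += 3
  Yield 5, then current += 3
  Yield 8, then current += 3
  Yield 11, then current += 3
Therefore result = [2, 5, 8, 11].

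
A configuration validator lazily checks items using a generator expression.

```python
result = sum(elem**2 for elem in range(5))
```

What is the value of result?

Step 1: Compute elem**2 for each elem in range(5):
  elem=0: 0**2 = 0
  elem=1: 1**2 = 1
  elem=2: 2**2 = 4
  elem=3: 3**2 = 9
  elem=4: 4**2 = 16
Step 2: sum = 0 + 1 + 4 + 9 + 16 = 30.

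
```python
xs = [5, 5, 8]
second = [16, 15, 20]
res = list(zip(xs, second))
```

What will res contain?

Step 1: zip pairs elements at same index:
  Index 0: (5, 16)
  Index 1: (5, 15)
  Index 2: (8, 20)
Therefore res = [(5, 16), (5, 15), (8, 20)].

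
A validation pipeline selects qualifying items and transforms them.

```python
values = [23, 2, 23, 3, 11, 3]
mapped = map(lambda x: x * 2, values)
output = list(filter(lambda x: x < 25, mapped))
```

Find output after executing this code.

Step 1: Map x * 2:
  23 -> 46
  2 -> 4
  23 -> 46
  3 -> 6
  11 -> 22
  3 -> 6
Step 2: Filter for < 25:
  46: removed
  4: kept
  46: removed
  6: kept
  22: kept
  6: kept
Therefore output = [4, 6, 22, 6].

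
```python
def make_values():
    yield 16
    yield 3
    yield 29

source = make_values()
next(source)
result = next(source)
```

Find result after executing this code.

Step 1: make_values() creates a generator.
Step 2: next(source) yields 16 (consumed and discarded).
Step 3: next(source) yields 3, assigned to result.
Therefore result = 3.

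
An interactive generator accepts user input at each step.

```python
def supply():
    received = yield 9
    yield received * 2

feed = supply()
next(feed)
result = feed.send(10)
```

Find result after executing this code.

Step 1: next(feed) advances to first yield, producing 9.
Step 2: send(10) resumes, received = 10.
Step 3: yield received * 2 = 10 * 2 = 20.
Therefore result = 20.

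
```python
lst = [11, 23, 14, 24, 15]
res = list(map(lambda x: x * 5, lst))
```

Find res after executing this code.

Step 1: Apply lambda x: x * 5 to each element:
  11 -> 55
  23 -> 115
  14 -> 70
  24 -> 120
  15 -> 75
Therefore res = [55, 115, 70, 120, 75].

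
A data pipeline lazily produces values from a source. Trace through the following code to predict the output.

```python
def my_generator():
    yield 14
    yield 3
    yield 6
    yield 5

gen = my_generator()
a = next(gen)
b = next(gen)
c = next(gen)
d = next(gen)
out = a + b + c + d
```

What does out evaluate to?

Step 1: Create generator and consume all values:
  a = next(gen) = 14
  b = next(gen) = 3
  c = next(gen) = 6
  d = next(gen) = 5
Step 2: out = 14 + 3 + 6 + 5 = 28.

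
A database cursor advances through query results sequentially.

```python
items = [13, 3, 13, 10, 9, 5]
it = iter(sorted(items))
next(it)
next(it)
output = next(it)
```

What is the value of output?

Step 1: sorted([13, 3, 13, 10, 9, 5]) = [3, 5, 9, 10, 13, 13].
Step 2: Create iterator and skip 2 elements.
Step 3: next() returns 9.
Therefore output = 9.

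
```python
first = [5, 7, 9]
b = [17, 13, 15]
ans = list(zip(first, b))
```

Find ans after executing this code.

Step 1: zip pairs elements at same index:
  Index 0: (5, 17)
  Index 1: (7, 13)
  Index 2: (9, 15)
Therefore ans = [(5, 17), (7, 13), (9, 15)].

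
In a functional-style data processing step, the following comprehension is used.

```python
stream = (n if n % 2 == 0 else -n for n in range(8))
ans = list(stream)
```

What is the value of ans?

Step 1: For each n in range(8), yield n if even, else -n:
  n=0: even, yield 0
  n=1: odd, yield -1
  n=2: even, yield 2
  n=3: odd, yield -3
  n=4: even, yield 4
  n=5: odd, yield -5
  n=6: even, yield 6
  n=7: odd, yield -7
Therefore ans = [0, -1, 2, -3, 4, -5, 6, -7].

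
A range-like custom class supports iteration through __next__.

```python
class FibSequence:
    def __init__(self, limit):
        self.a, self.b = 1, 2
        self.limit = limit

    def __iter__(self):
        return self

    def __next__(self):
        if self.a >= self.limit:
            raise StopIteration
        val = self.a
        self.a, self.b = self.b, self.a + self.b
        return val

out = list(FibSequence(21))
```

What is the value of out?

Step 1: Fibonacci-like sequence (a=1, b=2) until >= 21:
  Yield 1, then a,b = 2,3
  Yield 2, then a,b = 3,5
  Yield 3, then a,b = 5,8
  Yield 5, then a,b = 8,13
  Yield 8, then a,b = 13,21
  Yield 13, then a,b = 21,34
Step 2: 21 >= 21, stop.
Therefore out = [1, 2, 3, 5, 8, 13].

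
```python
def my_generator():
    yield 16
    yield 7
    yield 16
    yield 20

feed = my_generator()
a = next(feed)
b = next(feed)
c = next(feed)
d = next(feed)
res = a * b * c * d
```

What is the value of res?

Step 1: Create generator and consume all values:
  a = next(feed) = 16
  b = next(feed) = 7
  c = next(feed) = 16
  d = next(feed) = 20
Step 2: res = 16 * 7 * 16 * 20 = 35840.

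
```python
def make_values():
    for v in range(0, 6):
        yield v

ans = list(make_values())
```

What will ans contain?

Step 1: The generator yields each value from range(0, 6).
Step 2: list() consumes all yields: [0, 1, 2, 3, 4, 5].
Therefore ans = [0, 1, 2, 3, 4, 5].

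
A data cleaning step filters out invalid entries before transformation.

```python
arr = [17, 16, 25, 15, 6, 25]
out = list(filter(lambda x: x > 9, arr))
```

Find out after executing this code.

Step 1: Filter elements > 9:
  17: kept
  16: kept
  25: kept
  15: kept
  6: removed
  25: kept
Therefore out = [17, 16, 25, 15, 25].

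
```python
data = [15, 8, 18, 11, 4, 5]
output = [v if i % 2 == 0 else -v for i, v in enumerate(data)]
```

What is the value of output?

Step 1: For each (i, v), keep v if i is even, negate if odd:
  i=0 (even): keep 15
  i=1 (odd): negate to -8
  i=2 (even): keep 18
  i=3 (odd): negate to -11
  i=4 (even): keep 4
  i=5 (odd): negate to -5
Therefore output = [15, -8, 18, -11, 4, -5].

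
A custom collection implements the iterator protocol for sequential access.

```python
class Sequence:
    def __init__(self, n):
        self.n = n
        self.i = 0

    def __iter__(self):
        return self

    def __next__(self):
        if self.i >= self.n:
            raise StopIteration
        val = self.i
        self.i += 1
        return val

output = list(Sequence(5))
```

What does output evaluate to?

Step 1: Sequence(5) creates an iterator counting 0 to 4.
Step 2: list() consumes all values: [0, 1, 2, 3, 4].
Therefore output = [0, 1, 2, 3, 4].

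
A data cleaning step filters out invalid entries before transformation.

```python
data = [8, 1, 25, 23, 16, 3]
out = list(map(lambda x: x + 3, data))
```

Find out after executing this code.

Step 1: Apply lambda x: x + 3 to each element:
  8 -> 11
  1 -> 4
  25 -> 28
  23 -> 26
  16 -> 19
  3 -> 6
Therefore out = [11, 4, 28, 26, 19, 6].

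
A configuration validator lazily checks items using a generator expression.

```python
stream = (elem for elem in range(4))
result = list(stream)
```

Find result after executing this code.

Step 1: Generator expression iterates range(4): [0, 1, 2, 3].
Step 2: list() collects all values.
Therefore result = [0, 1, 2, 3].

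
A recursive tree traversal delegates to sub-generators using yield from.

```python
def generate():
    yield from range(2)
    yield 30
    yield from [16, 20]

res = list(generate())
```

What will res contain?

Step 1: Trace yields in order:
  yield 0
  yield 1
  yield 30
  yield 16
  yield 20
Therefore res = [0, 1, 30, 16, 20].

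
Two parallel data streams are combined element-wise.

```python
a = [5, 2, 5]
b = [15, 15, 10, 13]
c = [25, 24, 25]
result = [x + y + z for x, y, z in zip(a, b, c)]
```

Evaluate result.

Step 1: zip three lists (truncates to shortest, len=3):
  5 + 15 + 25 = 45
  2 + 15 + 24 = 41
  5 + 10 + 25 = 40
Therefore result = [45, 41, 40].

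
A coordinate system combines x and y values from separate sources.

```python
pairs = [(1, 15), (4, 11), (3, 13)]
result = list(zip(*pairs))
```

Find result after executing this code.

Step 1: zip(*pairs) transposes: unzips [(1, 15), (4, 11), (3, 13)] into separate sequences.
Step 2: First elements: (1, 4, 3), second elements: (15, 11, 13).
Therefore result = [(1, 4, 3), (15, 11, 13)].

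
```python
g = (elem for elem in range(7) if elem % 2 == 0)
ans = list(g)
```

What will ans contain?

Step 1: Filter range(7) keeping only even values:
  elem=0: even, included
  elem=1: odd, excluded
  elem=2: even, included
  elem=3: odd, excluded
  elem=4: even, included
  elem=5: odd, excluded
  elem=6: even, included
Therefore ans = [0, 2, 4, 6].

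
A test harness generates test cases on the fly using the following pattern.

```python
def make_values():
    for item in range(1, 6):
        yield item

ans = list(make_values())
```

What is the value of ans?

Step 1: The generator yields each value from range(1, 6).
Step 2: list() consumes all yields: [1, 2, 3, 4, 5].
Therefore ans = [1, 2, 3, 4, 5].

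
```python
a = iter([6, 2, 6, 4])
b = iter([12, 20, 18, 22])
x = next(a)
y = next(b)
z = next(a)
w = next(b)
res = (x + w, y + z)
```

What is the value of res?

Step 1: a iterates [6, 2, 6, 4], b iterates [12, 20, 18, 22].
Step 2: x = next(a) = 6, y = next(b) = 12.
Step 3: z = next(a) = 2, w = next(b) = 20.
Step 4: res = (6 + 20, 12 + 2) = (26, 14).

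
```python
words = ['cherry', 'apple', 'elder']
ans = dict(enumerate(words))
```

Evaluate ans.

Step 1: enumerate pairs indices with words:
  0 -> 'cherry'
  1 -> 'apple'
  2 -> 'elder'
Therefore ans = {0: 'cherry', 1: 'apple', 2: 'elder'}.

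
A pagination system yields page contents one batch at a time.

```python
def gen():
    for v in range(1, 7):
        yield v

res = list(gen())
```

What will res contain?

Step 1: The generator yields each value from range(1, 7).
Step 2: list() consumes all yields: [1, 2, 3, 4, 5, 6].
Therefore res = [1, 2, 3, 4, 5, 6].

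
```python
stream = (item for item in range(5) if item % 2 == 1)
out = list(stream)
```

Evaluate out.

Step 1: Filter range(5) keeping only odd values:
  item=0: even, excluded
  item=1: odd, included
  item=2: even, excluded
  item=3: odd, included
  item=4: even, excluded
Therefore out = [1, 3].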